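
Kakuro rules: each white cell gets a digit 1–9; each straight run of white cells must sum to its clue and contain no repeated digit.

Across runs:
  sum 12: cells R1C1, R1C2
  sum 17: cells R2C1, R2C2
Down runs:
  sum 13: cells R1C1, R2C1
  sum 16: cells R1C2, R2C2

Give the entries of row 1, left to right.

17 in 2 cells must be {8,9}; 16 in 2 cells must be {7,9}.
The 17 across and the 16 down share only 9, so R2C2 = 9.
R1C2 = 16 − 9 = 7 completes the 16 down.
R2C1 = 17 − 9 = 8 completes the 17 across.
R1C1 = 12 − 7 = 5 completes the 12 across.

5 7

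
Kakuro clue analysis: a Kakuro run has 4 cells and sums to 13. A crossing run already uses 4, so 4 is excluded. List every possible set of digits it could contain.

4 distinct digits from 1–9 sum between 10 and 30.
Dropping sets that contain 4.
Only one set works: {1,2,3,7}.

{1,2,3,7}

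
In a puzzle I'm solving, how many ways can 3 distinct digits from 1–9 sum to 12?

7

3 distinct digits from 1–9 sum between 6 and 24.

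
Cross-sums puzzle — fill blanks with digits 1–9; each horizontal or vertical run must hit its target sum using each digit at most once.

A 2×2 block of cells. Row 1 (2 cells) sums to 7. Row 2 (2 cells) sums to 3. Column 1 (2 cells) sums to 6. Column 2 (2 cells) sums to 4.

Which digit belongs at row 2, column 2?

1

3 in 2 cells must be {1,2}; 4 in 2 cells must be {1,3}.
The 3 across and the 4 down share only 1, so (2,2) = 1.
(1,2) = 4 − 1 = 3 completes the 4 down.
(2,1) = 3 − 1 = 2 completes the 3 across.
(1,1) = 7 − 3 = 4 completes the 7 across.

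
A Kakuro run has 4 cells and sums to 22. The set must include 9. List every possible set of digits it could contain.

4 distinct digits from 1–9 sum between 10 and 30.
Keeping only sets containing 9.

{1,4,8,9}; {1,5,7,9}; {2,3,8,9}; {2,4,7,9}; {2,5,6,9}; {3,4,6,9}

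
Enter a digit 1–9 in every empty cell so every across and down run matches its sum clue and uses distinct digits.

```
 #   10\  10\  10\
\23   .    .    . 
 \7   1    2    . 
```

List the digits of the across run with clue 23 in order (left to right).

9 8 6

23 in 3 cells must be {6,8,9}; 7 in 3 cells must be {1,2,4}.
R1C1 = 10 − 1 = 9 completes the 10 down.
R1C2 = 10 − 2 = 8 completes the 10 down.
R1C3 = 23 − 17 = 6 completes the 23 across.
R2C3 = 7 − 3 = 4 completes the 7 across.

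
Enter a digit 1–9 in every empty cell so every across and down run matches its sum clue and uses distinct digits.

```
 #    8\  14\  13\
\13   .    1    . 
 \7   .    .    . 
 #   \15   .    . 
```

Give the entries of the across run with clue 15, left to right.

9 6

7 in 3 cells must be {1,2,4}.
Given what's placed, R2C2 must be 4 to fit the 7 across and 14 down.
R3C2 = 14 − 5 = 9 completes the 14 down.
R3C3 = 15 − 9 = 6 completes the 15 across.
R2C3 = 2: the only remaining digit allowed by both the 7 across and the 13 down.
R1C3 = 13 − 8 = 5 completes the 13 down.
R2C1 = 7 − 6 = 1 completes the 7 across.
R1C1 = 13 − 6 = 7 completes the 13 across.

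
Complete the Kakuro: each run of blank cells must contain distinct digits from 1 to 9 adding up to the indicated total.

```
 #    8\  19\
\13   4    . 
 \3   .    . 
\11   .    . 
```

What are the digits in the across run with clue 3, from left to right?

1 2

3 in 2 cells must be {1,2}.
R1C2 = 13 − 4 = 9 completes the 13 across.
R2C1 = 1: the only remaining digit allowed by both the 3 across and the 8 down.
R2C2 = 3 − 1 = 2 completes the 3 across.
R3C1 = 8 − 5 = 3 completes the 8 down.
R3C2 = 11 − 3 = 8 completes the 11 across.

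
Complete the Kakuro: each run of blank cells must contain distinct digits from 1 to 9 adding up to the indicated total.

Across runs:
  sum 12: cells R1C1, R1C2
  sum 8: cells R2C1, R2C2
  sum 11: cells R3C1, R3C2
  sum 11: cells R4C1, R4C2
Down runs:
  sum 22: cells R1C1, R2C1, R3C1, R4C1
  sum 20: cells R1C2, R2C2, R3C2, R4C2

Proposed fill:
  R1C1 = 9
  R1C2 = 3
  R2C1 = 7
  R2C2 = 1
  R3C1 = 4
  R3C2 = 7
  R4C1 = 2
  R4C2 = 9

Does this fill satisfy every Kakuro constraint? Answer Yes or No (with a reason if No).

Across: 9+3=12; 7+1=8; 4+7=11; 2+9=11. Down: 9+7+4+2=22; 3+1+7+9=20. No digit repeats within any run.

Yes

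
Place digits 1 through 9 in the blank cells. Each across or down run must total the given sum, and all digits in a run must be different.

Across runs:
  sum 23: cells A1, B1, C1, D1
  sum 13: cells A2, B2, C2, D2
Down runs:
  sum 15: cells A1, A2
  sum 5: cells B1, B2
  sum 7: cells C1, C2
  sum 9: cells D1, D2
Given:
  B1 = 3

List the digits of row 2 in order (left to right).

B2 = 5 − 3 = 2 completes the 5 down.
No cell is forced outright now. A2 can only be 6 or 7 (the digits allowed by both its 13 across and its 15 down). If A2 = 7: that forces A1 = 8, C1 = 5, D1 = 7, after which C2 would have to be in {1,3} for the 13 across but in {2} for the 7 down — contradiction. So A2 = 6.
A1 = 15 − 6 = 9 completes the 15 down.
No cell is forced outright now. C2 can only be 1 or 4 (the digits allowed by both its 13 across and its 7 down). If C2 = 4: then C1 would have to be in {4,5,6,7} for the 23 across but in {3} for the 7 down — contradiction. So C2 = 1.
C1 = 7 − 1 = 6 completes the 7 down.
D1 = 23 − 18 = 5 completes the 23 across.
D2 = 13 − 9 = 4 completes the 13 across.

6 2 1 4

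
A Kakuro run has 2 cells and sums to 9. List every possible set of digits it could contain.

{1,8}; {2,7}; {3,6}; {4,5}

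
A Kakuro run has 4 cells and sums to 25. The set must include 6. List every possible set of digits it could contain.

4 distinct digits from 1–9 sum between 10 and 30.
Keeping only sets containing 6.

{2,6,8,9}; {3,6,7,9}; {4,6,7,8}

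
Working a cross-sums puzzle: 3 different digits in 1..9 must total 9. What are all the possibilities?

3 distinct digits from 1–9 sum between 6 and 24.

{1,2,6}; {1,3,5}; {2,3,4}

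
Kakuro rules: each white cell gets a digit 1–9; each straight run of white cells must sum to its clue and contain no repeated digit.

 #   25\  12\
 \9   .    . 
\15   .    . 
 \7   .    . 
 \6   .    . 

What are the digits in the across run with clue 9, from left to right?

7 2

Only 6 fits R2C2 under both its across sum 15 and down sum 12.
R2C1 = 15 − 6 = 9 completes the 15 across.
Nothing is forced directly, so branch on R4C2, whose candidates are 1 or 2. If R4C2 = 2: that forces R4C1 = 4, R3C1 = 5, after which R3C2 would have to be in {2} for the 7 across but in {1,3} for the 12 down — contradiction. So R4C2 = 1.
R4C1 = 6 − 1 = 5 completes the 6 across.
No cell is forced outright now. R1C2 can only be 2 or 3 (the digits allowed by both its 9 across and its 12 down). If R1C2 = 3: then R1C1 would have to be in {6} for the 9 across but in {3,4,7,8} for the 25 down — contradiction. So R1C2 = 2.
R1C1 = 9 − 2 = 7 completes the 9 across.
R3C1 = 25 − 21 = 4 completes the 25 down.
R3C2 = 7 − 4 = 3 completes the 7 across.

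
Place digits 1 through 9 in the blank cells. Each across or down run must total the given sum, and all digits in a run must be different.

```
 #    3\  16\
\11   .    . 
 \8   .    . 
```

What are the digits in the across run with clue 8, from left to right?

1, 7

3 in 2 cells must be {1,2}; 16 in 2 cells must be {7,9}.
The 11 across and the 3 down share only 2, so R1C1 = 2.
R1C2 = 11 − 2 = 9 completes the 11 across.
R2C1 = 3 − 2 = 1 completes the 3 down.
R2C2 = 8 − 1 = 7 completes the 8 across.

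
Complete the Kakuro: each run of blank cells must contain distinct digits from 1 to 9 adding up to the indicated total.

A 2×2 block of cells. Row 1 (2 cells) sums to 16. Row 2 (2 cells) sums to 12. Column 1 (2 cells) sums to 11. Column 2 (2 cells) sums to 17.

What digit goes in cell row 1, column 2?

9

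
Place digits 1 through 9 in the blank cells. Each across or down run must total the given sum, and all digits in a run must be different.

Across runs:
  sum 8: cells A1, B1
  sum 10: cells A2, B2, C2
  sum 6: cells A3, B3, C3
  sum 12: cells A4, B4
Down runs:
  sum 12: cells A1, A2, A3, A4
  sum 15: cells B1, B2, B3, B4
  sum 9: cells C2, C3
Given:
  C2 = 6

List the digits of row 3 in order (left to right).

2, 1, 3

6 in 3 cells must be {1,2,3}.
C3 = 9 − 6 = 3 completes the 9 down.
No cell is forced outright now. A2 can only be 1 or 3 (the digits allowed by both its 10 across and its 12 down). If A2 = 3: that forces B2 = 1, B3 = 2, after which A4 would have to be in {3,4,5,7,8,9} for the 12 across but in {1,2,6} for the 12 down — contradiction. So A2 = 1.
B2 = 10 − 7 = 3 completes the 10 across.
Given what's placed, A3 must be 2 to fit the 6 across and 12 down.
B3 = 6 − 5 = 1 completes the 6 across.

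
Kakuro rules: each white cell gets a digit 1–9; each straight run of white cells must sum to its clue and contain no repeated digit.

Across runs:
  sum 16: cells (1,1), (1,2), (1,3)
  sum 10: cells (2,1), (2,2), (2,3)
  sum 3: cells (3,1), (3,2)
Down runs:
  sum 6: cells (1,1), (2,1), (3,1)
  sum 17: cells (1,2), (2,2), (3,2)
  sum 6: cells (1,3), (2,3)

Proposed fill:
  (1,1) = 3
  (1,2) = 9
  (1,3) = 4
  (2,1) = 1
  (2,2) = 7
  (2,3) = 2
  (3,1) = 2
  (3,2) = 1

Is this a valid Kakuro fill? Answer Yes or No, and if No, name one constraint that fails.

Across: 3+9+4=16; 1+7+2=10; 2+1=3. Down: 3+1+2=6; 9+7+1=17; 4+2=6. No digit repeats within any run.

Yes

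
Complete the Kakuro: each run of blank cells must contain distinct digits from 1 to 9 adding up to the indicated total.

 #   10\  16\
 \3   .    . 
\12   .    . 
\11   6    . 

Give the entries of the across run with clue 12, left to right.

3 9

3 in 2 cells must be {1,2}.
R1C1 = 1: the only remaining digit allowed by both the 3 across and the 10 down.
R1C2 = 3 − 1 = 2 completes the 3 across.
R2C1 = 10 − 7 = 3 completes the 10 down.
R2C2 = 12 − 3 = 9 completes the 12 across.
R3C2 = 11 − 6 = 5 completes the 11 across.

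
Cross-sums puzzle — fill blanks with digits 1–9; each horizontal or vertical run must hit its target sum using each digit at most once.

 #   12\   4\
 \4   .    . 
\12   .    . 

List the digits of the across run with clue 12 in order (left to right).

4 in 2 cells must be {1,3}.
The 4 across and the 12 down share only 3, so R1C1 = 3.
R1C2 = 4 − 3 = 1 completes the 4 across.
R2C1 = 12 − 3 = 9 completes the 12 down.
R2C2 = 12 − 9 = 3 completes the 12 across.

9, 3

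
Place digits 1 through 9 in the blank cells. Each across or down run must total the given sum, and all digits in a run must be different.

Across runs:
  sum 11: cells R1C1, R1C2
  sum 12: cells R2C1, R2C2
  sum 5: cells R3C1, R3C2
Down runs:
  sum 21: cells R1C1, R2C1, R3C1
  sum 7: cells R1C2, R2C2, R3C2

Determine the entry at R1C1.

7 in 3 cells must be {1,2,4}.
The 12 across and the 7 down share only 4, so R2C2 = 4.
The 5 across and the 21 down share only 4, so R3C1 = 4.
R3C2 = 5 − 4 = 1 completes the 5 across.
R1C2 = 7 − 5 = 2 completes the 7 down.
R2C1 = 12 − 4 = 8 completes the 12 across.
R1C1 = 11 − 2 = 9 completes the 11 across.

9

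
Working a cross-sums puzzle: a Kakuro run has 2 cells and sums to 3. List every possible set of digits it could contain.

{1,2}

2 distinct digits from 1–9 sum between 3 and 17.
Only one set works: {1,2}.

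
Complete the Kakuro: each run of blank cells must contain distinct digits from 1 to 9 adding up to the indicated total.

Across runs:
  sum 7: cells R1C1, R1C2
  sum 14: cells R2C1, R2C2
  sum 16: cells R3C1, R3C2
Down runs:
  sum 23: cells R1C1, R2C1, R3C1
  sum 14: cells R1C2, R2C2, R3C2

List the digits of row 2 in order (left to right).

8 6

16 in 2 cells must be {7,9}; 23 in 3 cells must be {6,8,9}.
The 7 across and the 23 down share only 6, so R1C1 = 6.
R1C2 = 7 − 6 = 1 completes the 7 across.
Given what's placed, R3C1 must be 9 to fit the 16 across and 23 down.
R3C2 = 16 − 9 = 7 completes the 16 across.
R2C1 = 23 − 15 = 8 completes the 23 down.
R2C2 = 14 − 8 = 6 completes the 14 across.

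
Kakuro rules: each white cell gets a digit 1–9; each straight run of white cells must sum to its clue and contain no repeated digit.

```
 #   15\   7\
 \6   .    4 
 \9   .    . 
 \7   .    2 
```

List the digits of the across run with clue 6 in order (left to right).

7 in 3 cells must be {1,2,4}.
R1C1 = 6 − 4 = 2 completes the 6 across.
R2C2 = 7 − 6 = 1 completes the 7 down.
R3C1 = 7 − 2 = 5 completes the 7 across.
R2C1 = 9 − 1 = 8 completes the 9 across.

2, 4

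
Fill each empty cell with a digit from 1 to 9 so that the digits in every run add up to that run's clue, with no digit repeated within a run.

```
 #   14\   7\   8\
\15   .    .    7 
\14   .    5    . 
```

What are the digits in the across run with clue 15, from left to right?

6 2 7

R1C2 = 7 − 5 = 2 completes the 7 down.
R2C3 = 8 − 7 = 1 completes the 8 down.
R1C1 = 15 − 9 = 6 completes the 15 across.
R2C1 = 14 − 6 = 8 completes the 14 across.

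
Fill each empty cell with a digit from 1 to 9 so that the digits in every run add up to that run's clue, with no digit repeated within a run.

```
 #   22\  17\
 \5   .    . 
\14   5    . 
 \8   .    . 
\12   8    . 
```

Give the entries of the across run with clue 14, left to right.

5 9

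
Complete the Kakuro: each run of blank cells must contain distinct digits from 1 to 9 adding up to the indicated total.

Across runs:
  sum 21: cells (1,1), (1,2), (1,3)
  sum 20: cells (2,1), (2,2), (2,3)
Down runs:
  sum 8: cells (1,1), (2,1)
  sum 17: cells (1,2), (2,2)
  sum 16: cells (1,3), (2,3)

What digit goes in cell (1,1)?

5

17 in 2 cells must be {8,9}; 16 in 2 cells must be {7,9}.
Nothing is forced directly, so branch on (1,2), whose candidates are 8 or 9. If (1,2) = 8: that forces (2,2) = 9, (2,3) = 7, (1,3) = 9, after which (2,1) would have to be in {4} for the 20 across but in {1,2,3,5,6,7} for the 8 down — contradiction. So (1,2) = 9.
Given what's placed, (1,3) must be 7 to fit the 21 across and 16 down.
(2,2) = 17 − 9 = 8 completes the 17 down.
(2,3) = 16 − 7 = 9 completes the 16 down.
(1,1) = 21 − 16 = 5 completes the 21 across.
(2,1) = 20 − 17 = 3 completes the 20 across.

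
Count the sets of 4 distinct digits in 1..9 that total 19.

4 distinct digits from 1–9 sum between 10 and 30.

11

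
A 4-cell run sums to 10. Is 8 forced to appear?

The only way to make 10 from 4 distinct digits is {1,2,3,4}, which does not contain 8.

No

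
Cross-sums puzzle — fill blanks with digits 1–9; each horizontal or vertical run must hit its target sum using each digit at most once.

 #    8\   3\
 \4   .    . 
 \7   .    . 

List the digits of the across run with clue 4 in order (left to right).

3 1

4 in 2 cells must be {1,3}; 3 in 2 cells must be {1,2}.
The 4 across and the 3 down share only 1, so R1C2 = 1.
R2C2 = 3 − 1 = 2 completes the 3 down.
R1C1 = 4 − 1 = 3 completes the 4 across.
R2C1 = 7 − 2 = 5 completes the 7 across.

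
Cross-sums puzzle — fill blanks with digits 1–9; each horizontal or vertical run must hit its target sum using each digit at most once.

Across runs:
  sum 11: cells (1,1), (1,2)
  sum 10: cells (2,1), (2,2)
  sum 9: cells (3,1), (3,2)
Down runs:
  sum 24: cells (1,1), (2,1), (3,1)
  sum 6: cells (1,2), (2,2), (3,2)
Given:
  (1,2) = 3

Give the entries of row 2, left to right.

24 in 3 cells must be {7,8,9}; 6 in 3 cells must be {1,2,3}.
(1,1) = 11 − 3 = 8 completes the 11 across.
(3,1) = 7: the only remaining digit allowed by both the 9 across and the 24 down.
(3,2) = 9 − 7 = 2 completes the 9 across.
(2,1) = 24 − 15 = 9 completes the 24 down.
(2,2) = 10 − 9 = 1 completes the 10 across.

9, 1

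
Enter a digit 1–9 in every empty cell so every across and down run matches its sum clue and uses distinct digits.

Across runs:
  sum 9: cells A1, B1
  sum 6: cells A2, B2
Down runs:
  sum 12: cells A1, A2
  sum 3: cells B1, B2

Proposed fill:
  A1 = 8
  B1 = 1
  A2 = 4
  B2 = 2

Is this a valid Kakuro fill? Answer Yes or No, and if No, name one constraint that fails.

Yes

Across: 8+1=9; 4+2=6. Down: 8+4=12; 1+2=3. No digit repeats within any run.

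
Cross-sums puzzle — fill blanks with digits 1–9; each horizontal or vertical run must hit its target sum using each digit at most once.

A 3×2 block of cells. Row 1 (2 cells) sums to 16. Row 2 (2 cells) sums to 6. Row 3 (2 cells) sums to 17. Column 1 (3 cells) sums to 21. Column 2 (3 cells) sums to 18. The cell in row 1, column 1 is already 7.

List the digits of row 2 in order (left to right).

16 in 2 cells must be {7,9}; 17 in 2 cells must be {8,9}.
(1,2) = 16 − 7 = 9 completes the 16 across.
Given what's placed, (2,1) must be 5 to fit the 6 across and 21 down.
(2,2) = 6 − 5 = 1 completes the 6 across.
(3,1) = 21 − 12 = 9 completes the 21 down.
(3,2) = 17 − 9 = 8 completes the 17 across.

5 1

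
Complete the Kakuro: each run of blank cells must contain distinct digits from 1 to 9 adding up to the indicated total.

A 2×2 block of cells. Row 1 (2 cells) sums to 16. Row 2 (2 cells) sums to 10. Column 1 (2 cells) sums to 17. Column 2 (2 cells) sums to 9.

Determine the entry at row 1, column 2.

16 in 2 cells must be {7,9}; 17 in 2 cells must be {8,9}.
The 16 across and the 17 down share only 9, so (1,1) = 9.
(1,2) = 16 − 9 = 7 completes the 16 across.
(2,1) = 17 − 9 = 8 completes the 17 down.
(2,2) = 10 − 8 = 2 completes the 10 across.

7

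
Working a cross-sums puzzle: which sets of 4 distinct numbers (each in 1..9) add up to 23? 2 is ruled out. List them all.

{1,5,8,9}; {1,6,7,9}; {3,4,7,9}; {3,5,6,9}; {3,5,7,8}; {4,5,6,8}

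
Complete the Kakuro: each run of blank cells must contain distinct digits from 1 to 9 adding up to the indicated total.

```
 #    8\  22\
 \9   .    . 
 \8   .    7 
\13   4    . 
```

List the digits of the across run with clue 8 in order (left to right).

1 7

R1C2 = 6: the only remaining digit allowed by both the 9 across and the 22 down.
R2C1 = 8 − 7 = 1 completes the 8 across.
R3C2 = 13 − 4 = 9 completes the 13 across.
R1C1 = 9 − 6 = 3 completes the 9 across.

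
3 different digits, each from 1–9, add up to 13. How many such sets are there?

7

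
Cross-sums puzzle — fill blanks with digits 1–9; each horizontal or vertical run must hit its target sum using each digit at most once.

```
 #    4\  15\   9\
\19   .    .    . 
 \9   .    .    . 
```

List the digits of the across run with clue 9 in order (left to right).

4 in 2 cells must be {1,3}.
The 19 across and the 4 down share only 3, so R1C1 = 3.
Given what's placed, R1C3 must be 7 to fit the 19 across and 9 down.
R2C1 = 4 − 3 = 1 completes the 4 down.
R2C2 = 6: the only remaining digit allowed by both the 9 across and the 15 down.
R2C3 = 9 − 7 = 2 completes the 9 across.
R1C2 = 19 − 10 = 9 completes the 19 across.

1, 6, 2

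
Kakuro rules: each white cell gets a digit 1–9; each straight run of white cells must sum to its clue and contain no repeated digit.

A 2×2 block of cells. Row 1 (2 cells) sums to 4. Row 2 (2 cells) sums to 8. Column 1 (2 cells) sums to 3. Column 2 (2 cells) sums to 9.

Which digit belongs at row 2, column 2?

6

4 in 2 cells must be {1,3}; 3 in 2 cells must be {1,2}.
The 4 across and the 3 down share only 1, so (1,1) = 1.
(1,2) = 4 − 1 = 3 completes the 4 across.
(2,1) = 3 − 1 = 2 completes the 3 down.
(2,2) = 8 − 2 = 6 completes the 8 across.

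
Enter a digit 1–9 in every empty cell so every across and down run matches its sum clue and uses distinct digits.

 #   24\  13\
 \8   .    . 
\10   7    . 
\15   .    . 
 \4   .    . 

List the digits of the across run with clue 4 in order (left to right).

3 1

4 in 2 cells must be {1,3}.
R2C2 = 10 − 7 = 3 completes the 10 across.
R3C2 = 7: the only remaining digit allowed by both the 15 across and the 13 down.
R4C1 = 3: the only remaining digit allowed by both the 4 across and the 24 down.
R4C2 = 4 − 3 = 1 completes the 4 across.
R1C2 = 13 − 11 = 2 completes the 13 down.
R3C1 = 15 − 7 = 8 completes the 15 across.
R1C1 = 8 − 2 = 6 completes the 8 across.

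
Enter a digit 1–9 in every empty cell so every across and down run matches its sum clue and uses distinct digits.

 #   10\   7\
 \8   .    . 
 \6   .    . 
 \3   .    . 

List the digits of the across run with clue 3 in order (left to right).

1 2

3 in 2 cells must be {1,2}; 7 in 3 cells must be {1,2,4}.
Nothing is forced directly, so branch on R1C2, whose candidates are 1 or 2. If R1C2 = 2: that forces R1C1 = 6, R2C1 = 1, after which R2C2 would have to be in {5} for the 6 across but in {1,4} for the 7 down — contradiction. So R1C2 = 1.
R1C1 = 8 − 1 = 7 completes the 8 across.
Given what's placed, R3C2 must be 2 to fit the 3 across and 7 down.
R2C2 = 7 − 3 = 4 completes the 7 down.
R3C1 = 3 − 2 = 1 completes the 3 across.
R2C1 = 6 − 4 = 2 completes the 6 across.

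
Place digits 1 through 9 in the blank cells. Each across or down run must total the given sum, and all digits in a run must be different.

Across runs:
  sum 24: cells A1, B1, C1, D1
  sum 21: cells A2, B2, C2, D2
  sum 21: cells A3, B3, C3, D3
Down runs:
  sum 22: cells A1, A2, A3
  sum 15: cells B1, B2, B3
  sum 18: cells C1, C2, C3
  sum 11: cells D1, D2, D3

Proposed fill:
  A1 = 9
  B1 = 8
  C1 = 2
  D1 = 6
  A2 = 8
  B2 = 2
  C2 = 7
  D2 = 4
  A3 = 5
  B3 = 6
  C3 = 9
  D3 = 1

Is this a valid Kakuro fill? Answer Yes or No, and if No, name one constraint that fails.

No — the down run B1–B3 sums to 16, not 15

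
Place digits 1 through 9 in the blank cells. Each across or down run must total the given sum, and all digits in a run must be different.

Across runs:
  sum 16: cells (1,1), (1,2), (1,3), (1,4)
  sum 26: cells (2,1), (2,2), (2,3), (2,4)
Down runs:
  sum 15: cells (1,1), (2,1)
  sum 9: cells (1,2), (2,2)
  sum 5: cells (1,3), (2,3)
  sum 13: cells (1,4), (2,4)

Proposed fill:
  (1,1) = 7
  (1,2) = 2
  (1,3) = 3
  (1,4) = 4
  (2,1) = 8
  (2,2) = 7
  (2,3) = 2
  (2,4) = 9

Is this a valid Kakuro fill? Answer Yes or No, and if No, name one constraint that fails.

Yes

Across: 7+2+3+4=16; 8+7+2+9=26. Down: 7+8=15; 2+7=9; 3+2=5; 4+9=13. No digit repeats within any run.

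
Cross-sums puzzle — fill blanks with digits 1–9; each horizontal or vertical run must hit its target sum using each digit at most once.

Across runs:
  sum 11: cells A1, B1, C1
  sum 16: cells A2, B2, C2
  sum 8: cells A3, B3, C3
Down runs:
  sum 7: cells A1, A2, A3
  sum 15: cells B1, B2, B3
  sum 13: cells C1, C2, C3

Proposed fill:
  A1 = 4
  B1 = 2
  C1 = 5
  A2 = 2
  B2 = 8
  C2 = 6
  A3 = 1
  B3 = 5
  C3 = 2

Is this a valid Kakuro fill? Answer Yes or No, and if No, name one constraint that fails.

Yes

Across: 4+2+5=11; 2+8+6=16; 1+5+2=8. Down: 4+2+1=7; 2+8+5=15; 5+6+2=13. No digit repeats within any run.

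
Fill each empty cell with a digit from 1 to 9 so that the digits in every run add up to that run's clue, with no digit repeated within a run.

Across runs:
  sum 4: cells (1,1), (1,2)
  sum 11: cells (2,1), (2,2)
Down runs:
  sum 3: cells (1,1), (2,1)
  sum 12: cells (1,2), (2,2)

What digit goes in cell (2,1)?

4 in 2 cells must be {1,3}; 3 in 2 cells must be {1,2}.
The 4 across and the 3 down share only 1, so (1,1) = 1.
(1,2) = 4 − 1 = 3 completes the 4 across.
(2,1) = 3 − 1 = 2 completes the 3 down.
(2,2) = 11 − 2 = 9 completes the 11 across.

2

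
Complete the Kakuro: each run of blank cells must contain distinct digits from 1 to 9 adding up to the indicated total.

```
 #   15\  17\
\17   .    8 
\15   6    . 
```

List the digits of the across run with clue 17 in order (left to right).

9, 8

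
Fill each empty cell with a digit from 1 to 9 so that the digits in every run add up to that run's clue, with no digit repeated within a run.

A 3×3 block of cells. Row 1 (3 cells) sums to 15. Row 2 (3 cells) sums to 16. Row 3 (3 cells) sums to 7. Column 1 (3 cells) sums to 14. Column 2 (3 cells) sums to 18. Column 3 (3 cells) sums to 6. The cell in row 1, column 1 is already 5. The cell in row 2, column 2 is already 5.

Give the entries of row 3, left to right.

1 4 2

7 in 3 cells must be {1,2,4}; 6 in 3 cells must be {1,2,3}.
(3,2) = 4: the only remaining digit allowed by both the 7 across and the 18 down.
(1,2) = 18 − 9 = 9 completes the 18 down.
(1,3) = 15 − 14 = 1 completes the 15 across.
Given what's placed, (3,3) must be 2 to fit the 7 across and 6 down.
(2,3) = 6 − 3 = 3 completes the 6 down.
(3,1) = 7 − 6 = 1 completes the 7 across.
(2,1) = 16 − 8 = 8 completes the 16 across.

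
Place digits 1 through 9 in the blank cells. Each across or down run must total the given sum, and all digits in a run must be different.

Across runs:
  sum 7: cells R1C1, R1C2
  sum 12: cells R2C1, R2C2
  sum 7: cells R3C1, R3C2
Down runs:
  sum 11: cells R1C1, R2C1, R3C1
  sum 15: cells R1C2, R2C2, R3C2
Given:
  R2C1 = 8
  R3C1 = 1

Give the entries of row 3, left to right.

R1C1 = 11 − 9 = 2 completes the 11 down.
R1C2 = 7 − 2 = 5 completes the 7 across.
R2C2 = 12 − 8 = 4 completes the 12 across.
R3C2 = 7 − 1 = 6 completes the 7 across.

1 6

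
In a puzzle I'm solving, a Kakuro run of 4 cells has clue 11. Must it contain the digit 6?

No

The only way to make 11 from 4 distinct digits is {1,2,3,5}, which does not contain 6.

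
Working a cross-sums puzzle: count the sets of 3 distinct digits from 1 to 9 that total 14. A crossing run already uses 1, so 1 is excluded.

5

3 distinct digits from 1–9 sum between 6 and 24.
Dropping sets that contain 1.
Enumerating: {2,3,9}, {2,4,8}, {2,5,7}, {3,4,7}, {3,5,6}.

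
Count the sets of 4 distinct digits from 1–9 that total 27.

4 distinct digits from 1–9 sum between 10 and 30.
Enumerating: {3,7,8,9}, {4,6,8,9}, {5,6,7,9}.

3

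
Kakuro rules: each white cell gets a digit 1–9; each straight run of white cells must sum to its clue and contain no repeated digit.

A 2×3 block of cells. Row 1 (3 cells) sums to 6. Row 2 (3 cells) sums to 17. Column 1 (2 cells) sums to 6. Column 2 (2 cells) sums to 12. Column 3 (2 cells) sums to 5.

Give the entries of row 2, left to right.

5 9 3

6 in 3 cells must be {1,2,3}.
The 6 across and the 12 down share only 3, so (1,2) = 3.
(2,2) = 12 − 3 = 9 completes the 12 down.
Nothing is forced directly, so branch on (1,1), whose candidates are 1 or 2. If (1,1) = 2: that forces (1,3) = 1, after which (2,1) would have to be in {1,2,3,5,6,7} for the 17 across but in {4} for the 6 down — contradiction. So (1,1) = 1.
(1,3) = 6 − 4 = 2 completes the 6 across.
(2,1) = 6 − 1 = 5 completes the 6 down.
(2,3) = 17 − 14 = 3 completes the 17 across.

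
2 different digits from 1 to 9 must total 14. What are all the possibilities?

{5,9}; {6,8}

2 distinct digits from 1–9 sum between 3 and 17.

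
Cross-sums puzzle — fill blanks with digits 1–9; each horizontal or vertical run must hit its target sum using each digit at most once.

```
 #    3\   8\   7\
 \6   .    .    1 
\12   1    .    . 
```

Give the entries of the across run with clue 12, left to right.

6 in 3 cells must be {1,2,3}; 3 in 2 cells must be {1,2}.
R1C1 = 3 − 1 = 2 completes the 3 down.
R1C2 = 6 − 3 = 3 completes the 6 across.
R2C2 = 8 − 3 = 5 completes the 8 down.
R2C3 = 12 − 6 = 6 completes the 12 across.

1 5 6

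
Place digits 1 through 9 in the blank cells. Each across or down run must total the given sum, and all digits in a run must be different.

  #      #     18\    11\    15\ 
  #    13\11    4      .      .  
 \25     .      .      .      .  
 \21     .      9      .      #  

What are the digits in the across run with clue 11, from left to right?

Given what's placed, R1C4 must be 6 to fit the 11 across and 15 down.
R2C2 = 18 − 13 = 5 completes the 18 down.
R2C4 = 15 − 6 = 9 completes the 15 down.
R1C3 = 11 − 10 = 1 completes the 11 across.
Nothing is forced directly, so branch on R3C3, whose candidates are 4 or 7 or 8. If R3C3 = 4: then R2C3 would have to be in {3,4,7,8} for the 25 across but in {6} for the 11 down — contradiction. If R3C3 = 8: then R2C3 would have to be in {3,4,7,8} for the 25 across but in {2} for the 11 down — contradiction. So R3C3 = 7.
R2C3 = 11 − 8 = 3 completes the 11 down.
R3C1 = 21 − 16 = 5 completes the 21 across.
R2C1 = 25 − 17 = 8 completes the 25 across.

4 1 6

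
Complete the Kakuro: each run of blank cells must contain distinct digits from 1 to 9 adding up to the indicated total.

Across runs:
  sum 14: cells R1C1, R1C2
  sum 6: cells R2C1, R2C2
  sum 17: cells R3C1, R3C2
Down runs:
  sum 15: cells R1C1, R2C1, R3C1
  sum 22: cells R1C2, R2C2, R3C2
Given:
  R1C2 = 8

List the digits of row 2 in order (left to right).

1 5

17 in 2 cells must be {8,9}.
R1C1 = 14 − 8 = 6 completes the 14 across.
R2C2 = 5: the only remaining digit allowed by both the 6 across and the 22 down.
Given what's placed, R3C1 must be 8 to fit the 17 across and 15 down.
R3C2 = 17 − 8 = 9 completes the 17 across.
R2C1 = 6 − 5 = 1 completes the 6 across.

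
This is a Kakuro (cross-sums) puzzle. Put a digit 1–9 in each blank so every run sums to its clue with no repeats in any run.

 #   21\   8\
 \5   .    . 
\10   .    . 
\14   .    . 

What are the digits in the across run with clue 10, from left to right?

The 5 across and the 21 down share only 4, so R1C1 = 4.
R1C2 = 5 − 4 = 1 completes the 5 across.
Given what's placed, R3C2 must be 5 to fit the 14 across and 8 down.
R2C2 = 8 − 6 = 2 completes the 8 down.
R3C1 = 14 − 5 = 9 completes the 14 across.
R2C1 = 10 − 2 = 8 completes the 10 across.

8 2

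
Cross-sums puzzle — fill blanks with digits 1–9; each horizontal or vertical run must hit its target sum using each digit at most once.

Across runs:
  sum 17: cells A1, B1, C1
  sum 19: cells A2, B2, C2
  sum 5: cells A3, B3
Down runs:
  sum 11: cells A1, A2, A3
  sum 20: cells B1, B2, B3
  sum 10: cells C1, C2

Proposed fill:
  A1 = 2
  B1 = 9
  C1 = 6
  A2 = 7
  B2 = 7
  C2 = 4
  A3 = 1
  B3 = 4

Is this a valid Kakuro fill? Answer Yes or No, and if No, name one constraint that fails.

No — the down run A1–A3 sums to 10, not 11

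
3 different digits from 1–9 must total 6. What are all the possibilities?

{1,2,3}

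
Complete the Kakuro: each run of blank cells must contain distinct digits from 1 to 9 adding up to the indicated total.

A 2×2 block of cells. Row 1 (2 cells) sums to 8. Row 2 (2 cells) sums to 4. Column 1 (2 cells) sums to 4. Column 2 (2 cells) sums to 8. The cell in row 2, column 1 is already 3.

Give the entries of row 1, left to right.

1, 7

4 in 2 cells must be {1,3}.
(1,1) = 4 − 3 = 1 completes the 4 down.
(1,2) = 8 − 1 = 7 completes the 8 across.
(2,2) = 4 − 3 = 1 completes the 4 across.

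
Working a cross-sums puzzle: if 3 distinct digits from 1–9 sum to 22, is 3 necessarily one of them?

Counterexample: {5,8,9} sums to 22 without using 3.

No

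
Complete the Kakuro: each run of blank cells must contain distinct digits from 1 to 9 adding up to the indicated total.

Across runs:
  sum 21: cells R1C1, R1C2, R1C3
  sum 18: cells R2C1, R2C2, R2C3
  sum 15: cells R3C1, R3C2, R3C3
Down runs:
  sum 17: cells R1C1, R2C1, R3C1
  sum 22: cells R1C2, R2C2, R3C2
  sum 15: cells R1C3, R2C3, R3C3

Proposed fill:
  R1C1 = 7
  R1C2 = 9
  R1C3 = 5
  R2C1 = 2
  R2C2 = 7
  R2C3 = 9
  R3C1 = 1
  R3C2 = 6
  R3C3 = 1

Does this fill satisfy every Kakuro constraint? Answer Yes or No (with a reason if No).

No — the across run R3C1–R3C3 sums to 8, not 15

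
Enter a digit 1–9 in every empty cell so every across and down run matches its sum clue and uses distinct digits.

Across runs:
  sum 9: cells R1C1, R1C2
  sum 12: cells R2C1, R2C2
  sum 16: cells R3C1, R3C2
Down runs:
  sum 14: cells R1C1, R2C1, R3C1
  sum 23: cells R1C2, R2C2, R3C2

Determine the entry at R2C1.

16 in 2 cells must be {7,9}; 23 in 3 cells must be {6,8,9}.
The 16 across and the 23 down share only 9, so R3C2 = 9.
Given what's placed, R2C2 must be 8 to fit the 12 across and 23 down.
R3C1 = 16 − 9 = 7 completes the 16 across.
R1C2 = 23 − 17 = 6 completes the 23 down.
R2C1 = 12 − 8 = 4 completes the 12 across.
R1C1 = 9 − 6 = 3 completes the 9 across.

4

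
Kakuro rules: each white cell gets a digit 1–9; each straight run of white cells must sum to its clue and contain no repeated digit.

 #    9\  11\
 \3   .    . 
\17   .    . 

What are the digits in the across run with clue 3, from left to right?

1 2

3 in 2 cells must be {1,2}; 17 in 2 cells must be {8,9}.
The 3 across and the 11 down share only 2, so R1C2 = 2.
The 17 across and the 9 down share only 8, so R2C1 = 8.
R2C2 = 17 − 8 = 9 completes the 17 across.
R1C1 = 3 − 2 = 1 completes the 3 across.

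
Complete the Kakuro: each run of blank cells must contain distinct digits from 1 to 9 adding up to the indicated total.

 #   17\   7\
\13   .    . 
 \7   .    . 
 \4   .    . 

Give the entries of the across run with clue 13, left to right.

9 4

4 in 2 cells must be {1,3}; 7 in 3 cells must be {1,2,4}.
The 13 across and the 7 down share only 4, so R1C2 = 4.
Given what's placed, R3C2 must be 1 to fit the 4 across and 7 down.
R1C1 = 13 − 4 = 9 completes the 13 across.
R2C2 = 7 − 5 = 2 completes the 7 down.
R3C1 = 4 − 1 = 3 completes the 4 across.
R2C1 = 7 − 2 = 5 completes the 7 across.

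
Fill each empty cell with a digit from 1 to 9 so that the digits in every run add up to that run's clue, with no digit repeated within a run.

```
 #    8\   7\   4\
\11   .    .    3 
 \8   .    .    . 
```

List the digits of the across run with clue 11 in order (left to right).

6 2 3

4 in 2 cells must be {1,3}.
R2C3 = 4 − 3 = 1 completes the 4 down.
No cell is forced outright now. R2C1 can only be 2 or 3 or 5 (the digits allowed by both its 8 across and its 8 down). If R2C1 = 3: then R1C1 would have to be in {1,2,6,7} for the 11 across but in {5} for the 8 down — contradiction. If R2C1 = 5: then R1C1 would have to be in {1,2,6,7} for the 11 across but in {3} for the 8 down — contradiction. So R2C1 = 2.
R1C1 = 8 − 2 = 6 completes the 8 down.
R1C2 = 11 − 9 = 2 completes the 11 across.
R2C2 = 8 − 3 = 5 completes the 8 across.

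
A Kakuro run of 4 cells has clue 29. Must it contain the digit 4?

The only way to make 29 from 4 distinct digits is {5,7,8,9}, which does not contain 4.

No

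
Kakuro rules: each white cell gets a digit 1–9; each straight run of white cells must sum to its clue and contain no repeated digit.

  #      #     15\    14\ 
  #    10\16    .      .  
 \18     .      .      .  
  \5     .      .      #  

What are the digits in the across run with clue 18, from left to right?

16 in 2 cells must be {7,9}.
The 16 across and the 14 down share only 9, so R1C3 = 9.
R2C3 = 14 − 9 = 5 completes the 14 down.
R1C2 = 16 − 9 = 7 completes the 16 across.
R2C2 = 6: the only remaining digit allowed by both the 18 across and the 15 down.
R3C2 = 15 − 13 = 2 completes the 15 down.
R2C1 = 18 − 11 = 7 completes the 18 across.
R3C1 = 5 − 2 = 3 completes the 5 across.

7, 6, 5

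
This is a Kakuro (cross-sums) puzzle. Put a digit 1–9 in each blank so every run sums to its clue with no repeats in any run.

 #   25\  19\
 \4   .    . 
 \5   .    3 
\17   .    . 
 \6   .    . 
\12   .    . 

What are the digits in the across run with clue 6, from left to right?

4, 2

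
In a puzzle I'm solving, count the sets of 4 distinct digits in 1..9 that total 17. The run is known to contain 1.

4 distinct digits from 1–9 sum between 10 and 30.
Keeping only sets containing 1.
Enumerating: {1,2,5,9}, {1,2,6,8}, {1,3,4,9}, {1,3,5,8}, {1,3,6,7}, {1,4,5,7}.

6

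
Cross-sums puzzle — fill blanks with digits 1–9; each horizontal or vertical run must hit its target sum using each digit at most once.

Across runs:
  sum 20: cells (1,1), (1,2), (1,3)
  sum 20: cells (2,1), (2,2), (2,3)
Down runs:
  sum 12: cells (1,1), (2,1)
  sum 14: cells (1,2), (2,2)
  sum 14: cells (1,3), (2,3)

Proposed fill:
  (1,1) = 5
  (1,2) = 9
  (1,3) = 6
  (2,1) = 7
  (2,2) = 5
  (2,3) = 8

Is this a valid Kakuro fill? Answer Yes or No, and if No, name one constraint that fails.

Across: 5+9+6=20; 7+5+8=20. Down: 5+7=12; 9+5=14; 6+8=14. No digit repeats within any run.

Yes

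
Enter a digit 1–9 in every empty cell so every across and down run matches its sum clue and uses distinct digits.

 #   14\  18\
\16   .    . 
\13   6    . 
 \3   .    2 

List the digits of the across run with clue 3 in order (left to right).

16 in 2 cells must be {7,9}; 3 in 2 cells must be {1,2}.
Given what's placed, R1C1 must be 7 to fit the 16 across and 14 down.
R1C2 = 16 − 7 = 9 completes the 16 across.
R2C2 = 13 − 6 = 7 completes the 13 across.
R3C1 = 3 − 2 = 1 completes the 3 across.

1 2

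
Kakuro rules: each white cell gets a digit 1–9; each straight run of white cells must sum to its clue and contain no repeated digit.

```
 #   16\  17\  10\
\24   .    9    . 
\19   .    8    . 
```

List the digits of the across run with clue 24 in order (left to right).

7, 9, 8

24 in 3 cells must be {7,8,9}; 16 in 2 cells must be {7,9}; 17 in 2 cells must be {8,9}.
R1C1 = 7: the only remaining digit allowed by both the 24 across and the 16 down.
R1C3 = 24 − 16 = 8 completes the 24 across.
R2C1 = 16 − 7 = 9 completes the 16 down.
R2C3 = 19 − 17 = 2 completes the 19 across.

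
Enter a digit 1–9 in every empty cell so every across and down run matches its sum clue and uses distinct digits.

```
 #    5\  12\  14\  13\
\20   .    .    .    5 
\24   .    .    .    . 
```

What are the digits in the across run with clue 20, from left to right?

R2C4 = 13 − 5 = 8 completes the 13 down.
Nothing is forced directly, so branch on R1C3, whose candidates are 6 or 8 or 9. If R1C3 = 6: then R2C3 would have to be in {1,2,3,4,5,6,7,9} for the 24 across but in {8} for the 14 down — contradiction. If R1C3 = 9: that forces R1C2 = 4, after which R2C2 would have to be in {1,2,3,4,5,6,7,9} for the 24 across but in {8} for the 12 down — contradiction. So R1C3 = 8.
R2C3 = 14 − 8 = 6 completes the 14 down.
Nothing is forced directly, so branch on R2C1, whose candidates are 1 or 3. If R2C1 = 3: then R1C1 would have to be in {1,3,4,6} for the 20 across but in {2} for the 5 down — contradiction. So R2C1 = 1.
R1C1 = 5 − 1 = 4 completes the 5 down.
R1C2 = 20 − 17 = 3 completes the 20 across.
R2C2 = 24 − 15 = 9 completes the 24 across.

4, 3, 8, 5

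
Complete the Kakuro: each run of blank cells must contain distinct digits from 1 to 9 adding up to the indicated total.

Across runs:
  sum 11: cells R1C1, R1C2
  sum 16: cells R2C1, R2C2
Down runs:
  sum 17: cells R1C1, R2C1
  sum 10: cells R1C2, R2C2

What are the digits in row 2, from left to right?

16 in 2 cells must be {7,9}; 17 in 2 cells must be {8,9}.
The 16 across and the 17 down share only 9, so R2C1 = 9.
R2C2 = 16 − 9 = 7 completes the 16 across.
R1C1 = 17 − 9 = 8 completes the 17 down.
R1C2 = 11 − 8 = 3 completes the 11 across.

9 7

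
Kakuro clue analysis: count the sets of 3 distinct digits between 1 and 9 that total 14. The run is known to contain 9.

2

3 distinct digits from 1–9 sum between 6 and 24.
Keeping only sets containing 9.
Enumerating: {1,4,9}, {2,3,9}.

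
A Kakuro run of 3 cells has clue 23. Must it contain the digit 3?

No

The only way to make 23 from 3 distinct digits is {6,8,9}, which does not contain 3.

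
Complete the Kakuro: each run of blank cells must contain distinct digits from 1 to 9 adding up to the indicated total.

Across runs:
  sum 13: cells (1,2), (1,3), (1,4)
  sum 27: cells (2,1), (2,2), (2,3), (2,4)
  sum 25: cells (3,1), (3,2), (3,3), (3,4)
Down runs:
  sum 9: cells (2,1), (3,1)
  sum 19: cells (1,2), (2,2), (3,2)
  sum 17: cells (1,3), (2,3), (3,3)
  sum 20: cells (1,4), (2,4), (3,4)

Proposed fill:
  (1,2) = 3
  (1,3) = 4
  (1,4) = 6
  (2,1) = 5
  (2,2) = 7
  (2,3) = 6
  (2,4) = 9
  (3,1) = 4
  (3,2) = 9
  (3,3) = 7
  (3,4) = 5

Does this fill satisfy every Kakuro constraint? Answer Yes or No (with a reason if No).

Yes

Across: 3+4+6=13; 5+7+6+9=27; 4+9+7+5=25. Down: 5+4=9; 3+7+9=19; 4+6+7=17; 6+9+5=20. No digit repeats within any run.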